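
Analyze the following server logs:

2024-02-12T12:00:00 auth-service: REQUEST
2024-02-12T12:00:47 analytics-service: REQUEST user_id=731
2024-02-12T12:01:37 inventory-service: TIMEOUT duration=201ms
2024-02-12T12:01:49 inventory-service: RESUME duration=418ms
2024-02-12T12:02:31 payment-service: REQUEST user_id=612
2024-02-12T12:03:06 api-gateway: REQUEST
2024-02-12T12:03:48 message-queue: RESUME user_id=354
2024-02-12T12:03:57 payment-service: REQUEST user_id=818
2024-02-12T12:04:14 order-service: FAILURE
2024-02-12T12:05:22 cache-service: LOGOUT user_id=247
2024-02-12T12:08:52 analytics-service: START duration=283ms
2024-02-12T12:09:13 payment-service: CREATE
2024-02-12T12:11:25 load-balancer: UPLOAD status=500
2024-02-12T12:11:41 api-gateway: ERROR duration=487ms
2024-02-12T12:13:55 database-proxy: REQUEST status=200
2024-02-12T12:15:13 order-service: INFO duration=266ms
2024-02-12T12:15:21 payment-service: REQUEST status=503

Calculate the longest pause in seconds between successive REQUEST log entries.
598

To find the longest gap:

1. Extract all REQUEST events in chronological order
2. Calculate time differences between consecutive events
3. Find the maximum difference
4. Longest gap: 598 seconds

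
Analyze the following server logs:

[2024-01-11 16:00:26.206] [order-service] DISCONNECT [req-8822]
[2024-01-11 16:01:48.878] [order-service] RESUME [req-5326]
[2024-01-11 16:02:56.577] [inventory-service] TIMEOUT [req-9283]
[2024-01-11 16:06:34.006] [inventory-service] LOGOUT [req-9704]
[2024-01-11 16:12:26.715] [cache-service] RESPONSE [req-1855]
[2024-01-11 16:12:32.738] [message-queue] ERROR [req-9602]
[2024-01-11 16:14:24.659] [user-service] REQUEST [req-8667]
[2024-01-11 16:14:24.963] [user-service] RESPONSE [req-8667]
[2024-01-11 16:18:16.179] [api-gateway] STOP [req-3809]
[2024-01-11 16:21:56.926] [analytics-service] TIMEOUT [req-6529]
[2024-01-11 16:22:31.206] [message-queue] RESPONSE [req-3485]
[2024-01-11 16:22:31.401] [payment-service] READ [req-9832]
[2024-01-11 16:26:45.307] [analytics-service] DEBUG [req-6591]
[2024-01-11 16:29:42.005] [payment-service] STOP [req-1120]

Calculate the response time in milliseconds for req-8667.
304

To calculate latency:

1. Find REQUEST with id req-8667: 2024-01-11 16:14:24.659
2. Find RESPONSE with id req-8667: 2024-01-11 16:14:24.963
3. Latency: 2024-01-11 16:14:24.963 - 2024-01-11 16:14:24.659 = 304ms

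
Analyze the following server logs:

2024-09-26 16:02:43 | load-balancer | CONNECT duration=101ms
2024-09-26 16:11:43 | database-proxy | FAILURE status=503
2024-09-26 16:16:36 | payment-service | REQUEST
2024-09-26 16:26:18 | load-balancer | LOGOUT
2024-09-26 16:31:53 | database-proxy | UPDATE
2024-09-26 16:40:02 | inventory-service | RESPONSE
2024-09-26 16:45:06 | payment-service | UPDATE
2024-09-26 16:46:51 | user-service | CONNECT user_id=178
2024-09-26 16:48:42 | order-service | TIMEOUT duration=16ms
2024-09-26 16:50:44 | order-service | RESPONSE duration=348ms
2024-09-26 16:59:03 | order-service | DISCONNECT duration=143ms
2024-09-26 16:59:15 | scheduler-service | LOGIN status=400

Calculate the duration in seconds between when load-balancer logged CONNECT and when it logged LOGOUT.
1415

To find the time between events:

1. Locate the first CONNECT event for load-balancer: 2024-09-26 16:02:43
2. Locate the first LOGOUT event for load-balancer: 2024-09-26 16:26:18
3. Calculate the difference: 2024-09-26 16:26:18 - 2024-09-26 16:02:43 = 1415 seconds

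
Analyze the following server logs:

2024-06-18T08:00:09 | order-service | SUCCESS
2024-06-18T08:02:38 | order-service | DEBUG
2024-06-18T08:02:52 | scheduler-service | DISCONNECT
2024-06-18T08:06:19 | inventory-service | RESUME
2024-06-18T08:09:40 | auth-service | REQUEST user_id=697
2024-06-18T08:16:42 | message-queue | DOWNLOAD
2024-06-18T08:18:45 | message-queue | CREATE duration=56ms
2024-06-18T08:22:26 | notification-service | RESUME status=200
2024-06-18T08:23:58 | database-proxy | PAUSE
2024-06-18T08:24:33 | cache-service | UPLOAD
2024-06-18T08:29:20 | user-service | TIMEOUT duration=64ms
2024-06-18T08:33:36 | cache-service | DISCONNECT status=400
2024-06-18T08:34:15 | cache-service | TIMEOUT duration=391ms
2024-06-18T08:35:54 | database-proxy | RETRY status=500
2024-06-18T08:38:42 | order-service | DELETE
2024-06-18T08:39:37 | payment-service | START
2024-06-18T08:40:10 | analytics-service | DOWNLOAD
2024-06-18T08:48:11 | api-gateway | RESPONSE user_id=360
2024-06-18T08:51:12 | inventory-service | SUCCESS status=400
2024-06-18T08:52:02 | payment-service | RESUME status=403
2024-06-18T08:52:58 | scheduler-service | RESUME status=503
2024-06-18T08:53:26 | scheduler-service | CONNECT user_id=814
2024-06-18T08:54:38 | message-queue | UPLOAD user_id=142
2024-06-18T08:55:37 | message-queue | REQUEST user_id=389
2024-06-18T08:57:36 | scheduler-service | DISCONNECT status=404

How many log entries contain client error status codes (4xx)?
4

To find matching entries:

1. Pattern to match: client error status codes (4xx)
2. Scan each log entry for the pattern
3. Count matches: 4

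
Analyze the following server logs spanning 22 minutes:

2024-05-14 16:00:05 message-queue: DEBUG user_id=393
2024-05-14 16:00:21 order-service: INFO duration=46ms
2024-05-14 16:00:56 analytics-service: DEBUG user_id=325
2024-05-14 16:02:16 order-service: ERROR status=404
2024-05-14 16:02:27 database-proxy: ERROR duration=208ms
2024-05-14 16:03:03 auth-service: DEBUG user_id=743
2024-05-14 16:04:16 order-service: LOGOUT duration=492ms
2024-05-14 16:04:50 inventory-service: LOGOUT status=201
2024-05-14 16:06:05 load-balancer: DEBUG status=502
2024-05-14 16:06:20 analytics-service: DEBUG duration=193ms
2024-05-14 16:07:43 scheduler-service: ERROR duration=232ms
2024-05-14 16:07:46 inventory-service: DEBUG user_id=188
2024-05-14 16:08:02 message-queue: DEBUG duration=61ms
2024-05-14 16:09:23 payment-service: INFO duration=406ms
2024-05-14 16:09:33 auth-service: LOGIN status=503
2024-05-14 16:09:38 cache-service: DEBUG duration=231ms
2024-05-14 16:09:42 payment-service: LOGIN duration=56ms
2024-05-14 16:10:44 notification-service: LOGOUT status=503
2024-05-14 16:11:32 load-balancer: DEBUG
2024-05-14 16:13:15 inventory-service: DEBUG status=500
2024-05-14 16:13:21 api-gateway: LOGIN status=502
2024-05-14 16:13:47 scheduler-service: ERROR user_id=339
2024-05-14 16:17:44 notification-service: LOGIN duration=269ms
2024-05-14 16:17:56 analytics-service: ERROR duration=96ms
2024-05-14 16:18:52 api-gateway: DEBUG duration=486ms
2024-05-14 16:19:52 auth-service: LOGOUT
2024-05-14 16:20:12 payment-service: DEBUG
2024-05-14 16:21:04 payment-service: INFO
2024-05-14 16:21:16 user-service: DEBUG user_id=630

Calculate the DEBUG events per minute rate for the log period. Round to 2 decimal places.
0.59

To calculate the rate:

1. Count total DEBUG events: 13
2. Total time period: 22 minutes
3. Rate = 13 / 22 = 0.59 events per minute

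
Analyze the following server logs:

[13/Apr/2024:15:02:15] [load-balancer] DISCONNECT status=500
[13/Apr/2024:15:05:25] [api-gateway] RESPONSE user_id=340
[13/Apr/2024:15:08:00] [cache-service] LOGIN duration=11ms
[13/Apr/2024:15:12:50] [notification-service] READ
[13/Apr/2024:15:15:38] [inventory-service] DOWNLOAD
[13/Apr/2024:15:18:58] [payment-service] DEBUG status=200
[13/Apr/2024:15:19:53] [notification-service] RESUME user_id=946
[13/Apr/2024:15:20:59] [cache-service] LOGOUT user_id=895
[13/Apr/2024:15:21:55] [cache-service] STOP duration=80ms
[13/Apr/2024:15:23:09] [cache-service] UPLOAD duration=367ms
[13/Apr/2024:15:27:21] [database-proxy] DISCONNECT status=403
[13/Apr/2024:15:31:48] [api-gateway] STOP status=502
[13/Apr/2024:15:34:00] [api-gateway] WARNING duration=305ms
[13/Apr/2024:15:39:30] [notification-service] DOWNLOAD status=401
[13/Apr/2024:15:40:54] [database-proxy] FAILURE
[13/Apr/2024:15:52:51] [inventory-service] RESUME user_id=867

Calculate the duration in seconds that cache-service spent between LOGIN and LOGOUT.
779

To calculate state duration:

1. Find LOGIN event for cache-service: 13/Apr/2024:15:08:00
2. Find LOGOUT event for cache-service: 13/Apr/2024:15:20:59
3. Calculate duration: 13/Apr/2024:15:20:59 - 13/Apr/2024:15:08:00 = 779 seconds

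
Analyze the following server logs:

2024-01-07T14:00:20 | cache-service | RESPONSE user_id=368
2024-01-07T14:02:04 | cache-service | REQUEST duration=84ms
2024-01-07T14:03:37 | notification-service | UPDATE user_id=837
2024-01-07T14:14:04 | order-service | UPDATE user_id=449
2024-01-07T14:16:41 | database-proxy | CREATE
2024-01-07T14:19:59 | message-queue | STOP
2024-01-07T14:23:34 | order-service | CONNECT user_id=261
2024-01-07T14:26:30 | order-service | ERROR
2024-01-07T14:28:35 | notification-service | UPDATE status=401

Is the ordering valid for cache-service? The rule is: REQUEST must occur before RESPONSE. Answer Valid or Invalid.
Invalid

To validate ordering:

1. Required order: REQUEST → RESPONSE
2. Rule: REQUEST must occur before RESPONSE
3. Check actual order of events for cache-service
4. Result: Invalid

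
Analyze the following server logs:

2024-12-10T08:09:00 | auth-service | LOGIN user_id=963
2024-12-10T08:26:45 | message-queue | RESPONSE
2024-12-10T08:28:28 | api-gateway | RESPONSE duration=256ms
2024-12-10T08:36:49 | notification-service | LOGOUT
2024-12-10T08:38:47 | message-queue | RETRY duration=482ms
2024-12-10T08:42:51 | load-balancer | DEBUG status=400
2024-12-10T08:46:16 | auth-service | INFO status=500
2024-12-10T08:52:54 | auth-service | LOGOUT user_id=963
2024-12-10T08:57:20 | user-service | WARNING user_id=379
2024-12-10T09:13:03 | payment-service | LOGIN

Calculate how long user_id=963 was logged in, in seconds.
2634

To calculate session duration:

1. Find LOGIN event for user_id=963: 2024-12-10T08:09:00
2. Find LOGOUT event for user_id=963: 2024-12-10T08:52:54
3. Session duration: 2024-12-10T08:52:54 - 2024-12-10T08:09:00 = 2634 seconds (43 minutes)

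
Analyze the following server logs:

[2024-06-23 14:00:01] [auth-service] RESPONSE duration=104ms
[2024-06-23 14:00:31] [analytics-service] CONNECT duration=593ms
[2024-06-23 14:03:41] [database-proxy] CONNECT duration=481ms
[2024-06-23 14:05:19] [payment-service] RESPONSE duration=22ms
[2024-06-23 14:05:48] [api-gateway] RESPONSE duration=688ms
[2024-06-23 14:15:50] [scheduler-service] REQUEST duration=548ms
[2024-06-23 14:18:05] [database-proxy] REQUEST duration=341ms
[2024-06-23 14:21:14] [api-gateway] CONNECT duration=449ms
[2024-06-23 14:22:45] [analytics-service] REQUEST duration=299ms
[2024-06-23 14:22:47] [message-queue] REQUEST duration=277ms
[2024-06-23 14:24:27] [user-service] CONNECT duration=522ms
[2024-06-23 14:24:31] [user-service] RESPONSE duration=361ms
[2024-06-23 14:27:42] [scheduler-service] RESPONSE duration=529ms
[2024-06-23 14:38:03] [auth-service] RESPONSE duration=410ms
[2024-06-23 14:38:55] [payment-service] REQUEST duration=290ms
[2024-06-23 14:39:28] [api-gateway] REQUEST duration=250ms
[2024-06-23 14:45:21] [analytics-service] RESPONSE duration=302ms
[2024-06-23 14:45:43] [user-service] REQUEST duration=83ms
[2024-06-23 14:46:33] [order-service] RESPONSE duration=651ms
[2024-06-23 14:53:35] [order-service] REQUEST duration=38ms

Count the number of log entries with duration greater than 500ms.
6

To count timeouts:

1. Threshold: 500ms
2. Extract duration from each log entry
3. Count entries where duration > 500
4. Timeout count: 6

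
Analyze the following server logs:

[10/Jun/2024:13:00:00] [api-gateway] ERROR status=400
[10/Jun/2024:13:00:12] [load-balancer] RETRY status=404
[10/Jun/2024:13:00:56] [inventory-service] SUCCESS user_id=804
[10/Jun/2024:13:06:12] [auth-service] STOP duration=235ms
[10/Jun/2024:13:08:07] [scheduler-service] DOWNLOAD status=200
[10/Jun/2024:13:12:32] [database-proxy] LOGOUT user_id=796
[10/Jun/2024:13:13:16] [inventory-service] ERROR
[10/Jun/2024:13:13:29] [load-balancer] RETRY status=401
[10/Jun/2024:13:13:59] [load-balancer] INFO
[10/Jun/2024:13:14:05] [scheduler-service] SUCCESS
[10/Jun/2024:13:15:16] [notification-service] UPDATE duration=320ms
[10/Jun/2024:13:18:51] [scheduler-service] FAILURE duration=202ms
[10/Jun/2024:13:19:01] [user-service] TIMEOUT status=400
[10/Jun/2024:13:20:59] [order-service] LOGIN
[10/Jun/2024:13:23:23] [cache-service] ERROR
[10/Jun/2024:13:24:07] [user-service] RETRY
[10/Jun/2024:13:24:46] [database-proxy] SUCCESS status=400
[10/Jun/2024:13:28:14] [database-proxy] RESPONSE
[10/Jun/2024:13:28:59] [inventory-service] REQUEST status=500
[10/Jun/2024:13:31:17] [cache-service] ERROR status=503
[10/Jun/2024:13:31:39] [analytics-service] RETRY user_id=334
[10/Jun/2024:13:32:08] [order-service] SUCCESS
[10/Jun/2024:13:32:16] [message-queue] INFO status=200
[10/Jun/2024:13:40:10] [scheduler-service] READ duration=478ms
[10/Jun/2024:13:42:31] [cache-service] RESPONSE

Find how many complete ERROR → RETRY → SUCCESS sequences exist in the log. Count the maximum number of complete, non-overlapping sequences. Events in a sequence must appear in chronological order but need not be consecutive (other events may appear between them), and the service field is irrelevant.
4

To count sequences:

1. Look for pattern: ERROR → RETRY → SUCCESS
2. Greedily scan the log in chronological order, matching each sequence element in turn (ignoring service)
3. Each time the full pattern completes, increment the count and restart matching from the next event
4. Complete non-overlapping sequences found: 4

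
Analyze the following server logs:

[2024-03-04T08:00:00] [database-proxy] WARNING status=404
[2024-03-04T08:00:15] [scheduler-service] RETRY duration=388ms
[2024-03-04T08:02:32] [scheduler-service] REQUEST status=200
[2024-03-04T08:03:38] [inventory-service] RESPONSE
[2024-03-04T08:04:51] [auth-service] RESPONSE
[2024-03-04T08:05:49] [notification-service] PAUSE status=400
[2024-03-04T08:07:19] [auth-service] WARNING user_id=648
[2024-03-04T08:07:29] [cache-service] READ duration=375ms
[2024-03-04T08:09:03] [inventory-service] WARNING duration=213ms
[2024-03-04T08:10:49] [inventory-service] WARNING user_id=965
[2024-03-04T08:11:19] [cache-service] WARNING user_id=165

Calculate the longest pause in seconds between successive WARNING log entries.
439

To find the longest gap:

1. Extract all WARNING events in chronological order
2. Calculate time differences between consecutive events
3. Find the maximum difference
4. Longest gap: 439 seconds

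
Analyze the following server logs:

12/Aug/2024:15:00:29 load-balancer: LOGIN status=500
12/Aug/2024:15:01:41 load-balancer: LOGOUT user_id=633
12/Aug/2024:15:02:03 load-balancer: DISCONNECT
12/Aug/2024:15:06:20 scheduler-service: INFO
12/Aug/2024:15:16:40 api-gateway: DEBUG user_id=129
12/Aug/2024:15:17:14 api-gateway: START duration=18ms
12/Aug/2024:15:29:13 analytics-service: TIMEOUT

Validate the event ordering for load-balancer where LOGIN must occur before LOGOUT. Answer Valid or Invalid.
Valid

To validate ordering:

1. Required order: LOGIN → LOGOUT
2. Rule: LOGIN must occur before LOGOUT
3. Check actual order of events for load-balancer
4. Result: Valid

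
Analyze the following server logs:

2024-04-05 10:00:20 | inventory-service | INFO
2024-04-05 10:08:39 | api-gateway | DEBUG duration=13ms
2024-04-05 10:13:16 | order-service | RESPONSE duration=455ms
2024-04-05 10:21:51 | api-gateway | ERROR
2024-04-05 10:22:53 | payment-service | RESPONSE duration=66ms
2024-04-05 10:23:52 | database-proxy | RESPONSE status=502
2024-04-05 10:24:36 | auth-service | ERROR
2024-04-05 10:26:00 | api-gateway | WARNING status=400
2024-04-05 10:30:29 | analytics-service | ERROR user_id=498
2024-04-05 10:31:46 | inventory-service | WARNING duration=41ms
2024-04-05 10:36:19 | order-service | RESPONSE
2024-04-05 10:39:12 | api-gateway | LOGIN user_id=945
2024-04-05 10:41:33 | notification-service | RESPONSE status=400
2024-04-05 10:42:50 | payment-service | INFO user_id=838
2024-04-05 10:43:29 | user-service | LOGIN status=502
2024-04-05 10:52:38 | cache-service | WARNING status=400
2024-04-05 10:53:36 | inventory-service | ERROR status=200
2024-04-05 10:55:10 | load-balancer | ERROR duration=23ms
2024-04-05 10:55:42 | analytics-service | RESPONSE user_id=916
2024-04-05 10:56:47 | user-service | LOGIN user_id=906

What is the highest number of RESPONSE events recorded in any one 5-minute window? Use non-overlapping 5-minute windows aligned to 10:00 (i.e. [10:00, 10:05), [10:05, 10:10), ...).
2

To find the burst window:

1. Divide the log period into non-overlapping 5-minute windows starting at 10:00
2. Count RESPONSE events in each window
3. Find the window with maximum count
4. Maximum events in a window: 2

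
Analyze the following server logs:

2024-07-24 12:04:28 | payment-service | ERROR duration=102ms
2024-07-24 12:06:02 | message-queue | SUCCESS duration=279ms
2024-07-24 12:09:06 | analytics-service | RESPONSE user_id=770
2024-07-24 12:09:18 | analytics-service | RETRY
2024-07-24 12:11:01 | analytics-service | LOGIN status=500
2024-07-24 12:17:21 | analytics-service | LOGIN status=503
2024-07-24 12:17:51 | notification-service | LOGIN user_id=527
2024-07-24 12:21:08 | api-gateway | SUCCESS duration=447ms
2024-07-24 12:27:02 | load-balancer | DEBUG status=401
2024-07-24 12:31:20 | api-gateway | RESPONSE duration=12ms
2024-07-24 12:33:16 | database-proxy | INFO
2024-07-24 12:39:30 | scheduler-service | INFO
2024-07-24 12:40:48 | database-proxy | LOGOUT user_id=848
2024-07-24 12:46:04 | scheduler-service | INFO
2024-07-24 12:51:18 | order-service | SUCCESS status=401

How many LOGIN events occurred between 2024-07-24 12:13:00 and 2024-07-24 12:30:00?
2

To count events in the time window:

1. Window boundaries: 2024-07-24 12:13:00 to 2024-07-24 12:30:00
2. Filter for LOGIN events within this window
3. Count matching events: 2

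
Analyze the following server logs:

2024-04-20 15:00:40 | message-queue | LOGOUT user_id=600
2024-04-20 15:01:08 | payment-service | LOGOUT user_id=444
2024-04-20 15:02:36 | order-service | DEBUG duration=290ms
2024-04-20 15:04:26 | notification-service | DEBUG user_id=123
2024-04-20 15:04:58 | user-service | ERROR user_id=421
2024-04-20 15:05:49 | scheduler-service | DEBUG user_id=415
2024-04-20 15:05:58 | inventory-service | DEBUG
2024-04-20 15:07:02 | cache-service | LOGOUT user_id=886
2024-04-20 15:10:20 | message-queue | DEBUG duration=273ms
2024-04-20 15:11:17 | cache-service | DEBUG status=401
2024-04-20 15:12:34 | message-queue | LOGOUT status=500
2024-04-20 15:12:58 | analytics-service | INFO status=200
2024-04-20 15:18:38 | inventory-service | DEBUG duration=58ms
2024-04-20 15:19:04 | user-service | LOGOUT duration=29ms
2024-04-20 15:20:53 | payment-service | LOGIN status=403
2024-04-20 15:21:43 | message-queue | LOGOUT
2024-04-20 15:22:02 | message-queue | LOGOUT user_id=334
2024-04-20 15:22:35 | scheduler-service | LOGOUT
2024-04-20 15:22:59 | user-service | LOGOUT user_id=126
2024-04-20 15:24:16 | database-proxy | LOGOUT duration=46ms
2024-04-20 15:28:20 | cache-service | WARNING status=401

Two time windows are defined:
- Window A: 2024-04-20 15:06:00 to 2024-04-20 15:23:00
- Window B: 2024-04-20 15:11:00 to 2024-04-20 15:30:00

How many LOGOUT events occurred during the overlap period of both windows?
6

To find overlap events:

1. Window A: 2024-04-20 15:06:00 to 2024-04-20 15:23:00
2. Window B: 2024-04-20 15:11:00 to 2024-04-20 15:30:00
3. Overlap period: 2024-04-20 15:11:00 to 2024-04-20 15:23:00
4. Count LOGOUT events in overlap: 6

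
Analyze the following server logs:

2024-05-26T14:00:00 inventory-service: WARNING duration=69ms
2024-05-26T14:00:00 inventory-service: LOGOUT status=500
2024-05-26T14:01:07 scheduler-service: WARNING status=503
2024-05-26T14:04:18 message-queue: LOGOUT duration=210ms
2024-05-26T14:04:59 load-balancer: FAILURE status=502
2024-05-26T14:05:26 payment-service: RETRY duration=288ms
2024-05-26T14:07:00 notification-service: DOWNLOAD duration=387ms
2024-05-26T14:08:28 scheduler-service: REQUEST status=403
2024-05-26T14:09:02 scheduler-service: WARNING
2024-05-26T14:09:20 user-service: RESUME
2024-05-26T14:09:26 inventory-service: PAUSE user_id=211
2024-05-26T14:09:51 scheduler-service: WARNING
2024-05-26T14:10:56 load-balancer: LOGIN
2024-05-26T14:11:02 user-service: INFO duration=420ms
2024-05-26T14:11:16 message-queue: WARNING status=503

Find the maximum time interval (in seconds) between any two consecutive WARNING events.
475

To find the longest gap:

1. Extract all WARNING events in chronological order
2. Calculate time differences between consecutive events
3. Find the maximum difference
4. Longest gap: 475 seconds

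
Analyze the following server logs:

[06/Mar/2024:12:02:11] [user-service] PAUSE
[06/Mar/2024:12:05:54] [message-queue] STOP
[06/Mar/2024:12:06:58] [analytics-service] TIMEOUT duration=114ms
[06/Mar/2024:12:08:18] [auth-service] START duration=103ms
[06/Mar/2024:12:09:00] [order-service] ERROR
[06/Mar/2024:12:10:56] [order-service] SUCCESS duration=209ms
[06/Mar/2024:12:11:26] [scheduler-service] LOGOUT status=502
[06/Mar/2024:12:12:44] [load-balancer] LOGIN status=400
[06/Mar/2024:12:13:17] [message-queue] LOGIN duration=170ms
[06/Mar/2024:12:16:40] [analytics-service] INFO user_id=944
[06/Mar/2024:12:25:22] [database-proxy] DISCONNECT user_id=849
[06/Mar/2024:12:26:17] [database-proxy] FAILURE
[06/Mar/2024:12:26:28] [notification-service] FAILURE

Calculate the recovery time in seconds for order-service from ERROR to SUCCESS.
116

To calculate recovery time:

1. Find ERROR event for order-service: 06/Mar/2024:12:09:00
2. Find next SUCCESS event for order-service: 06/Mar/2024:12:10:56
3. Recovery time: 06/Mar/2024:12:10:56 - 06/Mar/2024:12:09:00 = 116 seconds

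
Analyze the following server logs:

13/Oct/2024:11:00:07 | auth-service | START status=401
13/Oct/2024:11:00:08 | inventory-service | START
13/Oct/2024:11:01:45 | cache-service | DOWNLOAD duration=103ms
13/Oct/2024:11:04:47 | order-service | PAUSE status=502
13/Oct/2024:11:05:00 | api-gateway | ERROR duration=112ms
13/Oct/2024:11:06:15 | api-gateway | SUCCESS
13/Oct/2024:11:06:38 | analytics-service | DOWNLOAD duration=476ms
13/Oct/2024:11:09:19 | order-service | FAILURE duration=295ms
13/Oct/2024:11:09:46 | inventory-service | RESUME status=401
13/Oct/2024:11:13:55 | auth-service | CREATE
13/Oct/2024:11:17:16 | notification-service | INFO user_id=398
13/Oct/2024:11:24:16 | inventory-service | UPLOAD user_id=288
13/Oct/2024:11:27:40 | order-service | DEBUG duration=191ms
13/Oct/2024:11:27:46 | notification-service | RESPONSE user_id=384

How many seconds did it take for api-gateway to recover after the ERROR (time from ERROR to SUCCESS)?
75

To calculate recovery time:

1. Find ERROR event for api-gateway: 13/Oct/2024:11:05:00
2. Find next SUCCESS event for api-gateway: 13/Oct/2024:11:06:15
3. Recovery time: 13/Oct/2024:11:06:15 - 13/Oct/2024:11:05:00 = 75 seconds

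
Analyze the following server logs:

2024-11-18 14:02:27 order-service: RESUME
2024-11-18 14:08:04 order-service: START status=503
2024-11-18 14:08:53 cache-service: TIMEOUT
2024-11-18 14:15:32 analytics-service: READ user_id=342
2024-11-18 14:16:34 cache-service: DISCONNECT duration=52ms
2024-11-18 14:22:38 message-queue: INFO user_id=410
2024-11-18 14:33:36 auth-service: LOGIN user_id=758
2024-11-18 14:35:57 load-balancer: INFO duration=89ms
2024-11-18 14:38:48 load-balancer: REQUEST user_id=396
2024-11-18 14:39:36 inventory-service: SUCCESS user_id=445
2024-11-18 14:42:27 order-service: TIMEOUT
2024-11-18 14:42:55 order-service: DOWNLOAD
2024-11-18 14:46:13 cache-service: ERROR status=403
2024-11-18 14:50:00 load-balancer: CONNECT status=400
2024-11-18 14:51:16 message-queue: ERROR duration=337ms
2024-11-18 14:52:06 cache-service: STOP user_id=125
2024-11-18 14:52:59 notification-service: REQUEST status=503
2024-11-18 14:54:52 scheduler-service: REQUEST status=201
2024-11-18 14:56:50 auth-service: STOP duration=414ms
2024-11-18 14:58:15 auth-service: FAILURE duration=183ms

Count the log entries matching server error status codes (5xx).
2

To find matching entries:

1. Pattern to match: server error status codes (5xx)
2. Scan each log entry for the pattern
3. Count matches: 2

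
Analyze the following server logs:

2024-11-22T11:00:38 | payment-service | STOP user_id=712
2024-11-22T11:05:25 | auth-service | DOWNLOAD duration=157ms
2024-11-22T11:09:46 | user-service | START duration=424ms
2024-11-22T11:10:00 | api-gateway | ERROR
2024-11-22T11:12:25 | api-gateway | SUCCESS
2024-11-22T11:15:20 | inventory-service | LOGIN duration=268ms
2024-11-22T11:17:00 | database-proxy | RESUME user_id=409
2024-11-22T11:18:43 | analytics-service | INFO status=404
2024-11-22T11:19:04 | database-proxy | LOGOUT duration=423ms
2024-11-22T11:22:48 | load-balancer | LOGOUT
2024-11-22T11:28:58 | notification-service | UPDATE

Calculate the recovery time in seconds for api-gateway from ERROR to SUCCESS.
145

To calculate recovery time:

1. Find ERROR event for api-gateway: 2024-11-22T11:10:00
2. Find next SUCCESS event for api-gateway: 2024-11-22T11:12:25
3. Recovery time: 2024-11-22T11:12:25 - 2024-11-22T11:10:00 = 145 seconds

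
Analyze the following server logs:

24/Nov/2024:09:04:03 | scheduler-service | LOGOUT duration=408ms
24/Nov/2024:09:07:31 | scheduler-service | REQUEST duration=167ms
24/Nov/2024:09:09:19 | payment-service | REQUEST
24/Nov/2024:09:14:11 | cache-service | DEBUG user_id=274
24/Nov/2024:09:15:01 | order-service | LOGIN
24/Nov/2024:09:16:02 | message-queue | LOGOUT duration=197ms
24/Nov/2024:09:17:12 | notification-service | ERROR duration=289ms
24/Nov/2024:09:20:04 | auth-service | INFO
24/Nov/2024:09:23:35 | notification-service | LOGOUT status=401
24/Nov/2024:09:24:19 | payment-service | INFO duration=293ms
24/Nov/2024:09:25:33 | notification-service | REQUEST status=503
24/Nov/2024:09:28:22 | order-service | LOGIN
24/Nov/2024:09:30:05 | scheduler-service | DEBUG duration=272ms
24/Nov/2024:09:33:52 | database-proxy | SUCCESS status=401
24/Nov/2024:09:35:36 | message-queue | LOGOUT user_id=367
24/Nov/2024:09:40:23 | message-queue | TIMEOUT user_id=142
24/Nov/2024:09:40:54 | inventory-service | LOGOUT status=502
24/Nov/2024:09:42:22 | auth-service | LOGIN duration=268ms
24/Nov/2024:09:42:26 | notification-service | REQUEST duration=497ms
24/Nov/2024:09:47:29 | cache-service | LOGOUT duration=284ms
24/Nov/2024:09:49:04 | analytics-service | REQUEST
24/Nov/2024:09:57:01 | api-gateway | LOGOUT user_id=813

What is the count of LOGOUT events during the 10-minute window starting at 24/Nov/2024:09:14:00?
2

To count events in the time window:

1. Window boundaries: 24/Nov/2024:09:14:00 to 24/Nov/2024:09:24:00
2. Filter for LOGOUT events within this window
3. Count matching events: 2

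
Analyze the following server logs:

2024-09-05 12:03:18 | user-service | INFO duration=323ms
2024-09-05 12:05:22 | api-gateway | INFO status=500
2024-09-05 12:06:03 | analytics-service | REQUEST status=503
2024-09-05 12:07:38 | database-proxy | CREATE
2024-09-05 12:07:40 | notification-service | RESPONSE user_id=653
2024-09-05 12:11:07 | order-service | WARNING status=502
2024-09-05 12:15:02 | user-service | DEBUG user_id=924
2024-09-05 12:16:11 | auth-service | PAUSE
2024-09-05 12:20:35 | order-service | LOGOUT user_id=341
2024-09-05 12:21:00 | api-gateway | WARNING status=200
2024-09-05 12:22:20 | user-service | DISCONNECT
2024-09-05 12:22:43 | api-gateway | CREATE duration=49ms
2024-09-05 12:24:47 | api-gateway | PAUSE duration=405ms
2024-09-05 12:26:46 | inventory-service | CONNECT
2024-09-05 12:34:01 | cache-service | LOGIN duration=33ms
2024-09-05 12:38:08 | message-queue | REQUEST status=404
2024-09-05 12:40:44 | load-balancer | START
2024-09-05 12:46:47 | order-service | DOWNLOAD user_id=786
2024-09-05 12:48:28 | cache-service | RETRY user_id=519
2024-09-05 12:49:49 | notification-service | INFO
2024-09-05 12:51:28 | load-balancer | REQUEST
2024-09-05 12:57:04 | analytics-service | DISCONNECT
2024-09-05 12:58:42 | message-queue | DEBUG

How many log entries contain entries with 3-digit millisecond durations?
2

To find matching entries:

1. Pattern to match: entries with 3-digit millisecond durations
2. Scan each log entry for the pattern
3. Count matches: 2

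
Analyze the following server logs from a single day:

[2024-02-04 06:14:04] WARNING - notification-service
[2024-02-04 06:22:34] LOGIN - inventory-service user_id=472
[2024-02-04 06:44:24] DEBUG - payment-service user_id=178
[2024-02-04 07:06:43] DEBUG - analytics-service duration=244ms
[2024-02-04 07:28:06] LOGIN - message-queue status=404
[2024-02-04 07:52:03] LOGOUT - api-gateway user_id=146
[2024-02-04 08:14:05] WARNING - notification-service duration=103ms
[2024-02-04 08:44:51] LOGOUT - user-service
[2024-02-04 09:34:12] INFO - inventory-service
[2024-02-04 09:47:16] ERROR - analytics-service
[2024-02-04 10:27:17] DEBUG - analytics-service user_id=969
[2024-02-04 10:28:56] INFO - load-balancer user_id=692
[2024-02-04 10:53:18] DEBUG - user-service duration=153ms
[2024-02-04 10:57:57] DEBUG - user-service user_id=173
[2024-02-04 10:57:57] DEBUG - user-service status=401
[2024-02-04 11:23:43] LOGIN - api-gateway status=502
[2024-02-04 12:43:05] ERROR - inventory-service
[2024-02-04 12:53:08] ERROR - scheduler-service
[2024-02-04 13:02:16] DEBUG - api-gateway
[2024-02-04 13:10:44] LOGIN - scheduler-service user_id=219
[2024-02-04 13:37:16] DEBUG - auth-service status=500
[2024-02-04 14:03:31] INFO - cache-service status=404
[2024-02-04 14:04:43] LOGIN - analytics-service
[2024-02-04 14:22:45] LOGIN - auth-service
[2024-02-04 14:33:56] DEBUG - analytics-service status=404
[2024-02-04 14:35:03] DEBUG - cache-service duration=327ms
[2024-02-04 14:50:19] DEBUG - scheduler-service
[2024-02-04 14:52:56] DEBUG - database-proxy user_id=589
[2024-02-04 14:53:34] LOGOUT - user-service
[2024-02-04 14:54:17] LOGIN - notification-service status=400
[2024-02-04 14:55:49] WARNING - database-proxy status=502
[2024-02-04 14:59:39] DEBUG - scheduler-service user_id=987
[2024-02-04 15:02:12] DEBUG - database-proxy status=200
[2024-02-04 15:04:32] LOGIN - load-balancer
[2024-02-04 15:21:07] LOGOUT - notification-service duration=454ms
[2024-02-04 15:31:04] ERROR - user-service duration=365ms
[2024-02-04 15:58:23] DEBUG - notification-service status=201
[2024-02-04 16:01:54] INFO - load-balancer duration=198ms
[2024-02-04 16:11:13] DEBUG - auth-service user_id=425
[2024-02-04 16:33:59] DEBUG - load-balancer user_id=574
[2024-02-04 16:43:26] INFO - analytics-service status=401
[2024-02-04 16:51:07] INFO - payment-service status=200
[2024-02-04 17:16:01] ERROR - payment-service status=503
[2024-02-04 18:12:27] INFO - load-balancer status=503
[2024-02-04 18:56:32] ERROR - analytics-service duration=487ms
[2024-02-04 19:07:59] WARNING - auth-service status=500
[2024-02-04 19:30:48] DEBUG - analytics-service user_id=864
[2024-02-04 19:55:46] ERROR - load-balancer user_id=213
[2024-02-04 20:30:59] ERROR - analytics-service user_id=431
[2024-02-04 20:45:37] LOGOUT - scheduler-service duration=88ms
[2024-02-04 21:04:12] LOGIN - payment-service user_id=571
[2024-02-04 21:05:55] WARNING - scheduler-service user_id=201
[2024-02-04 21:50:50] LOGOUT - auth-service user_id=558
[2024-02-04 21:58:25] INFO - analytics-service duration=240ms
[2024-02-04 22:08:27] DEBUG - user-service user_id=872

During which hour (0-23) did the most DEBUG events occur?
14

To find the peak hour:

1. Group all DEBUG events by hour
2. Count events in each hour
3. Find hour with maximum count
4. Peak hour: 14 (with 5 events)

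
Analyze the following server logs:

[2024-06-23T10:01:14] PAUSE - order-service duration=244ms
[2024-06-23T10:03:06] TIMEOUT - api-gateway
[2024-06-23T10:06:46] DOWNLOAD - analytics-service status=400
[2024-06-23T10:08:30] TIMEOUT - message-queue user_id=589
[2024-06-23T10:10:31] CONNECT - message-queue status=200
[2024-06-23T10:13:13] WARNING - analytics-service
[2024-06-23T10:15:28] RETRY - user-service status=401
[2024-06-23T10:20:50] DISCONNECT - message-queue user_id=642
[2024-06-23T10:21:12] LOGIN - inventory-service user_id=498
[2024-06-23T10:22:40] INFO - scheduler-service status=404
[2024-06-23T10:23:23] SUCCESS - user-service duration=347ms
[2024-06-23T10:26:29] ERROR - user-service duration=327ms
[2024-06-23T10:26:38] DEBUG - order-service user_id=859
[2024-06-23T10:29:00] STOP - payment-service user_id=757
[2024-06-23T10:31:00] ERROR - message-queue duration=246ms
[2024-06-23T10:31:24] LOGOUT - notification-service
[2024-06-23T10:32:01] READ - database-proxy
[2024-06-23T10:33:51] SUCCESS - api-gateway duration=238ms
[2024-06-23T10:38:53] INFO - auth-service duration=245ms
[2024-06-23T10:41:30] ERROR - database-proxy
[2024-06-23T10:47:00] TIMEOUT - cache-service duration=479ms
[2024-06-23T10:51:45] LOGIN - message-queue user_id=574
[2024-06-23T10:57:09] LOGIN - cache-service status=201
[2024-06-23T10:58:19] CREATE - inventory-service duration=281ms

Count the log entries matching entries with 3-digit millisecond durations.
8

To find matching entries:

1. Pattern to match: entries with 3-digit millisecond durations
2. Scan each log entry for the pattern
3. Count matches: 8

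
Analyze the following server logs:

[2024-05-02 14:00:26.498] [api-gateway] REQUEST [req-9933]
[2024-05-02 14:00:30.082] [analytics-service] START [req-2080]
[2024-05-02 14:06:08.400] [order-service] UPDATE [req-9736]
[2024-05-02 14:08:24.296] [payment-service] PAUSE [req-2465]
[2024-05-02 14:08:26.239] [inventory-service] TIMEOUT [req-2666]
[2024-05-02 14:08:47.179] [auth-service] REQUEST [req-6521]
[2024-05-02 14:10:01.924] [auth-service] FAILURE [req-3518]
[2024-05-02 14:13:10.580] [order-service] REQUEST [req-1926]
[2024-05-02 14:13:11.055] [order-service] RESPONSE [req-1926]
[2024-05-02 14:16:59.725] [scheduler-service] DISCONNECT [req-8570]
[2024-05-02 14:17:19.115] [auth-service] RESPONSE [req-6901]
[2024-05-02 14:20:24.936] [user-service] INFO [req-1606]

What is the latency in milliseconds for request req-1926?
475

To calculate latency:

1. Find REQUEST with id req-1926: 2024-05-02 14:13:10.580
2. Find RESPONSE with id req-1926: 2024-05-02 14:13:11.055
3. Latency: 2024-05-02 14:13:11.055 - 2024-05-02 14:13:10.580 = 475ms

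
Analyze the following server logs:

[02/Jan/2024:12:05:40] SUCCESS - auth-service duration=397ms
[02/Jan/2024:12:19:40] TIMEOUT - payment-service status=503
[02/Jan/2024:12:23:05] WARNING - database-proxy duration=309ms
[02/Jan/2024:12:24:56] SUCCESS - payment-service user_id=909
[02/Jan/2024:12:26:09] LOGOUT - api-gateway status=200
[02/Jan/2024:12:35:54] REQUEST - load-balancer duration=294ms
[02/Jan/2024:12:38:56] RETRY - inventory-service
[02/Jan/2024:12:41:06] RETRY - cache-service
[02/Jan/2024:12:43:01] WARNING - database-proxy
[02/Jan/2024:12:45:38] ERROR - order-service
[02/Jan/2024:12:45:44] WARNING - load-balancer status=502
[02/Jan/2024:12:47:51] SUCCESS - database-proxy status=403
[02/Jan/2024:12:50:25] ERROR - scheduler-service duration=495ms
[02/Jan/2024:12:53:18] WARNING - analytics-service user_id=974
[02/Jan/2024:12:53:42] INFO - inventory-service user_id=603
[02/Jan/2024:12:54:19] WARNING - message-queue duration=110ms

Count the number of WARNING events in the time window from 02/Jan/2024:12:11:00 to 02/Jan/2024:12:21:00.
0

To count events in the time window:

1. Window boundaries: 02/Jan/2024:12:11:00 to 02/Jan/2024:12:21:00
2. Filter for WARNING events within this window
3. Count matching events: 0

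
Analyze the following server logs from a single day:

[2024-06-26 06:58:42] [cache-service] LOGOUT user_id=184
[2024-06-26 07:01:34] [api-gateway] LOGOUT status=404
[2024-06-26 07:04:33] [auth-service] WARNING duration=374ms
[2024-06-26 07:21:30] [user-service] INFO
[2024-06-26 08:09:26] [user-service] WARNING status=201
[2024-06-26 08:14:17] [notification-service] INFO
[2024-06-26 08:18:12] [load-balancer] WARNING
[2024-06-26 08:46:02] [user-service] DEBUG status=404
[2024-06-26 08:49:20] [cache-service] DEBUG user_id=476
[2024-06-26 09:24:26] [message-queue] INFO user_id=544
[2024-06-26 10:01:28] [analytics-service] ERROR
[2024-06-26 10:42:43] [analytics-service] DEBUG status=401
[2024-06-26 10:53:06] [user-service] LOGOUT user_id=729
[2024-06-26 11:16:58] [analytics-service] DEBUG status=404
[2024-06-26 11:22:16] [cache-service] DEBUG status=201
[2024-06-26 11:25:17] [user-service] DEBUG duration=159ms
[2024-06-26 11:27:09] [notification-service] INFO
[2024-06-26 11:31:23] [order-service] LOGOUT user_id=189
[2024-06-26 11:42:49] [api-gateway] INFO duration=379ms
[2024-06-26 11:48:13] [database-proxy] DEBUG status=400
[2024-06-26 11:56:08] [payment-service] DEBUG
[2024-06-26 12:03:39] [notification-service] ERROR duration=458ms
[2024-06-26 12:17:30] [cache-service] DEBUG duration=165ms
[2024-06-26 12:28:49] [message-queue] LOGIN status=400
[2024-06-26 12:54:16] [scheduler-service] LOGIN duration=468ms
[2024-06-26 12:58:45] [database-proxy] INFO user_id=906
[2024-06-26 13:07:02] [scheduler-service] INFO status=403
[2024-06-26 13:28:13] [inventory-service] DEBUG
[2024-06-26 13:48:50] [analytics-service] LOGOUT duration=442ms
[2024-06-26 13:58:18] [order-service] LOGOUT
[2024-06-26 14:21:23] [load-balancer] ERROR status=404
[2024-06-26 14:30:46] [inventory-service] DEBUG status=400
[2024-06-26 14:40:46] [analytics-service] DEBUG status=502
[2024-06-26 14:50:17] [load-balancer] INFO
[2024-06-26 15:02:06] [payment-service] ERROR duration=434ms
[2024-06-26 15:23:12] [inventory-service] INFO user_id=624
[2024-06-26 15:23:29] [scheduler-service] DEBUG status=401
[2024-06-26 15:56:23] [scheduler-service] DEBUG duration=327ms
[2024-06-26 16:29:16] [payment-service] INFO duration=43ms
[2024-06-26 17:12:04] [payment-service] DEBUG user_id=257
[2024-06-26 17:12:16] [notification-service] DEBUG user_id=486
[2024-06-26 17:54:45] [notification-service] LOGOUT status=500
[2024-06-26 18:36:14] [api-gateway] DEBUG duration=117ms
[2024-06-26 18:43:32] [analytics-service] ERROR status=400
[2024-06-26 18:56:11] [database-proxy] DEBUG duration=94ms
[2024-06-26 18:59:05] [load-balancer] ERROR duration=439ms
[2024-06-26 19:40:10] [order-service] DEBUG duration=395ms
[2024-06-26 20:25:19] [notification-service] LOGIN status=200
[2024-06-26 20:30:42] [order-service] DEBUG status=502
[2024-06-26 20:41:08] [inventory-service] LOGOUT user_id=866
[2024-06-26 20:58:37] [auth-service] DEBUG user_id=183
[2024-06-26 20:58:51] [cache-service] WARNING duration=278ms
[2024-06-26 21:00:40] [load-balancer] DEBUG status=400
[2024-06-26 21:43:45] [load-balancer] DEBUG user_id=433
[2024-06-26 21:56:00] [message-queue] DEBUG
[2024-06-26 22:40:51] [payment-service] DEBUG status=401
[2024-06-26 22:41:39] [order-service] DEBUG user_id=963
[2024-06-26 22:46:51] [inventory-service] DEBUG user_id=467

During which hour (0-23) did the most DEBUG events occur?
11

To find the peak hour:

1. Group all DEBUG events by hour
2. Count events in each hour
3. Find hour with maximum count
4. Peak hour: 11 (with 5 events)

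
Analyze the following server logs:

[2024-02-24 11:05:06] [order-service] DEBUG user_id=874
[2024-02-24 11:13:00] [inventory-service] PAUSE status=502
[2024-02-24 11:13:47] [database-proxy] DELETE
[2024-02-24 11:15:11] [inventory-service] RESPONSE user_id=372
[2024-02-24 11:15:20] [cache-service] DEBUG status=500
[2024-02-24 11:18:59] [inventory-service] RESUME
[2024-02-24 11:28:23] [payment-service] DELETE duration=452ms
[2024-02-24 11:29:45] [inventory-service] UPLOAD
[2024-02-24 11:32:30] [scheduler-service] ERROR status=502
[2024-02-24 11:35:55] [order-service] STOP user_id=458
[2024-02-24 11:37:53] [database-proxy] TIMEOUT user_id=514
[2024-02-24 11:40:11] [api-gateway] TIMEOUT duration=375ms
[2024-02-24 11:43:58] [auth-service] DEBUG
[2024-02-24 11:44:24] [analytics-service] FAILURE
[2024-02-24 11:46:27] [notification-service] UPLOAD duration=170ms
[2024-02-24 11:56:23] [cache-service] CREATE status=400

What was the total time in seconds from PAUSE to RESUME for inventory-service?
359

To calculate state duration:

1. Find PAUSE event for inventory-service: 2024-02-24 11:13:00
2. Find RESUME event for inventory-service: 2024-02-24 11:18:59
3. Calculate duration: 2024-02-24 11:18:59 - 2024-02-24 11:13:00 = 359 seconds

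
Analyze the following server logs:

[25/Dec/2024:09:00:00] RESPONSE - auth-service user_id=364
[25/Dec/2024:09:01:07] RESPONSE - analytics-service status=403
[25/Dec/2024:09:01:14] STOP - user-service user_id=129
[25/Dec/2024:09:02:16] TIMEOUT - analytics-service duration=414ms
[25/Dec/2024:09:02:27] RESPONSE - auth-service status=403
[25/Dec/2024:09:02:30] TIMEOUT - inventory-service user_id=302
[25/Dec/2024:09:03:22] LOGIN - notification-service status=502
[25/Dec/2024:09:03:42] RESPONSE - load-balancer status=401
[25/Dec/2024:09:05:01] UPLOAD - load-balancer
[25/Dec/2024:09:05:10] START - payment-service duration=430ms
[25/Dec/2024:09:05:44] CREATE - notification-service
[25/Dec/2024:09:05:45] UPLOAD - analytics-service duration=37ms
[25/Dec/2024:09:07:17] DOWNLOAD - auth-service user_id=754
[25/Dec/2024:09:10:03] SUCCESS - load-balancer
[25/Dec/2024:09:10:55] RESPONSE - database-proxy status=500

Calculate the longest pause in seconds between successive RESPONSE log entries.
433

To find the longest gap:

1. Extract all RESPONSE events in chronological order
2. Calculate time differences between consecutive events
3. Find the maximum difference
4. Longest gap: 433 seconds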